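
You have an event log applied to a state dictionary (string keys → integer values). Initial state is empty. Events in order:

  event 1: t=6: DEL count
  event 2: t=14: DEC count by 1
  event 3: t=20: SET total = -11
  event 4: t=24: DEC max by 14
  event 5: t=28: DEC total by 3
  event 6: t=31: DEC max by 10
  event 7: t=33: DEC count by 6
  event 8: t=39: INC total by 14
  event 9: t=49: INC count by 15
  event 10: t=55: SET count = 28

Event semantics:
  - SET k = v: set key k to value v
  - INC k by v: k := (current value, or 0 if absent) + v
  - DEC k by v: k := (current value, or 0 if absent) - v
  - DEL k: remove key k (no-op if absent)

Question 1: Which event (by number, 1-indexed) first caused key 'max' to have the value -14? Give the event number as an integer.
Looking for first event where max becomes -14:
  event 4: max (absent) -> -14  <-- first match

Answer: 4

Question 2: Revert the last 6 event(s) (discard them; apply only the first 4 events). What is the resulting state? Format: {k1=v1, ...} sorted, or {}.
Keep first 4 events (discard last 6):
  after event 1 (t=6: DEL count): {}
  after event 2 (t=14: DEC count by 1): {count=-1}
  after event 3 (t=20: SET total = -11): {count=-1, total=-11}
  after event 4 (t=24: DEC max by 14): {count=-1, max=-14, total=-11}

Answer: {count=-1, max=-14, total=-11}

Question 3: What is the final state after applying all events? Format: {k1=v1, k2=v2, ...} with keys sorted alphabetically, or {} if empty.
  after event 1 (t=6: DEL count): {}
  after event 2 (t=14: DEC count by 1): {count=-1}
  after event 3 (t=20: SET total = -11): {count=-1, total=-11}
  after event 4 (t=24: DEC max by 14): {count=-1, max=-14, total=-11}
  after event 5 (t=28: DEC total by 3): {count=-1, max=-14, total=-14}
  after event 6 (t=31: DEC max by 10): {count=-1, max=-24, total=-14}
  after event 7 (t=33: DEC count by 6): {count=-7, max=-24, total=-14}
  after event 8 (t=39: INC total by 14): {count=-7, max=-24, total=0}
  after event 9 (t=49: INC count by 15): {count=8, max=-24, total=0}
  after event 10 (t=55: SET count = 28): {count=28, max=-24, total=0}

Answer: {count=28, max=-24, total=0}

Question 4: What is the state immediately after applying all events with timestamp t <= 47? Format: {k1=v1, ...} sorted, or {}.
Apply events with t <= 47 (8 events):
  after event 1 (t=6: DEL count): {}
  after event 2 (t=14: DEC count by 1): {count=-1}
  after event 3 (t=20: SET total = -11): {count=-1, total=-11}
  after event 4 (t=24: DEC max by 14): {count=-1, max=-14, total=-11}
  after event 5 (t=28: DEC total by 3): {count=-1, max=-14, total=-14}
  after event 6 (t=31: DEC max by 10): {count=-1, max=-24, total=-14}
  after event 7 (t=33: DEC count by 6): {count=-7, max=-24, total=-14}
  after event 8 (t=39: INC total by 14): {count=-7, max=-24, total=0}

Answer: {count=-7, max=-24, total=0}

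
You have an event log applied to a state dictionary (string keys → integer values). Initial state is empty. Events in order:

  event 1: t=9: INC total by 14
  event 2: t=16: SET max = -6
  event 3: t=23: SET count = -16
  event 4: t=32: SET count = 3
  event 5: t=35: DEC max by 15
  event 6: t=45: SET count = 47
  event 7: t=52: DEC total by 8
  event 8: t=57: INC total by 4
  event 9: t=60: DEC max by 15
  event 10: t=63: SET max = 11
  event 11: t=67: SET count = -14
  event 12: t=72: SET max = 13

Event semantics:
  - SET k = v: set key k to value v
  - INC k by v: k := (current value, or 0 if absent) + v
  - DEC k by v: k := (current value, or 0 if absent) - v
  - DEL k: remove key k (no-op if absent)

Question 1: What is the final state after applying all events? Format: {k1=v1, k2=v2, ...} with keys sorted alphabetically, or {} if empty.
Answer: {count=-14, max=13, total=10}

Derivation:
  after event 1 (t=9: INC total by 14): {total=14}
  after event 2 (t=16: SET max = -6): {max=-6, total=14}
  after event 3 (t=23: SET count = -16): {count=-16, max=-6, total=14}
  after event 4 (t=32: SET count = 3): {count=3, max=-6, total=14}
  after event 5 (t=35: DEC max by 15): {count=3, max=-21, total=14}
  after event 6 (t=45: SET count = 47): {count=47, max=-21, total=14}
  after event 7 (t=52: DEC total by 8): {count=47, max=-21, total=6}
  after event 8 (t=57: INC total by 4): {count=47, max=-21, total=10}
  after event 9 (t=60: DEC max by 15): {count=47, max=-36, total=10}
  after event 10 (t=63: SET max = 11): {count=47, max=11, total=10}
  after event 11 (t=67: SET count = -14): {count=-14, max=11, total=10}
  after event 12 (t=72: SET max = 13): {count=-14, max=13, total=10}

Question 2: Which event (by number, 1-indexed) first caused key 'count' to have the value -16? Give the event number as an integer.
Answer: 3

Derivation:
Looking for first event where count becomes -16:
  event 3: count (absent) -> -16  <-- first match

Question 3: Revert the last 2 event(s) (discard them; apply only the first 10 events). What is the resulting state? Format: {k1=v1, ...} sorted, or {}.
Keep first 10 events (discard last 2):
  after event 1 (t=9: INC total by 14): {total=14}
  after event 2 (t=16: SET max = -6): {max=-6, total=14}
  after event 3 (t=23: SET count = -16): {count=-16, max=-6, total=14}
  after event 4 (t=32: SET count = 3): {count=3, max=-6, total=14}
  after event 5 (t=35: DEC max by 15): {count=3, max=-21, total=14}
  after event 6 (t=45: SET count = 47): {count=47, max=-21, total=14}
  after event 7 (t=52: DEC total by 8): {count=47, max=-21, total=6}
  after event 8 (t=57: INC total by 4): {count=47, max=-21, total=10}
  after event 9 (t=60: DEC max by 15): {count=47, max=-36, total=10}
  after event 10 (t=63: SET max = 11): {count=47, max=11, total=10}

Answer: {count=47, max=11, total=10}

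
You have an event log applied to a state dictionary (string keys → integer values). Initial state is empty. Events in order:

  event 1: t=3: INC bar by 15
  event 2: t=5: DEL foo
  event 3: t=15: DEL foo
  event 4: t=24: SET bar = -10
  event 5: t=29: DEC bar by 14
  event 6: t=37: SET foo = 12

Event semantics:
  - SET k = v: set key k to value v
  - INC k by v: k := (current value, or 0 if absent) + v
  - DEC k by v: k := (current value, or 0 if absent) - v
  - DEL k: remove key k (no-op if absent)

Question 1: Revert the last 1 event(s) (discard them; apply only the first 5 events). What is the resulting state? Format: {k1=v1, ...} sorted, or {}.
Answer: {bar=-24}

Derivation:
Keep first 5 events (discard last 1):
  after event 1 (t=3: INC bar by 15): {bar=15}
  after event 2 (t=5: DEL foo): {bar=15}
  after event 3 (t=15: DEL foo): {bar=15}
  after event 4 (t=24: SET bar = -10): {bar=-10}
  after event 5 (t=29: DEC bar by 14): {bar=-24}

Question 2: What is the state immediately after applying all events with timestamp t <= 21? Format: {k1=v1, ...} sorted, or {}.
Answer: {bar=15}

Derivation:
Apply events with t <= 21 (3 events):
  after event 1 (t=3: INC bar by 15): {bar=15}
  after event 2 (t=5: DEL foo): {bar=15}
  after event 3 (t=15: DEL foo): {bar=15}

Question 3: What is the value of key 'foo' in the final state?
Answer: 12

Derivation:
Track key 'foo' through all 6 events:
  event 1 (t=3: INC bar by 15): foo unchanged
  event 2 (t=5: DEL foo): foo (absent) -> (absent)
  event 3 (t=15: DEL foo): foo (absent) -> (absent)
  event 4 (t=24: SET bar = -10): foo unchanged
  event 5 (t=29: DEC bar by 14): foo unchanged
  event 6 (t=37: SET foo = 12): foo (absent) -> 12
Final: foo = 12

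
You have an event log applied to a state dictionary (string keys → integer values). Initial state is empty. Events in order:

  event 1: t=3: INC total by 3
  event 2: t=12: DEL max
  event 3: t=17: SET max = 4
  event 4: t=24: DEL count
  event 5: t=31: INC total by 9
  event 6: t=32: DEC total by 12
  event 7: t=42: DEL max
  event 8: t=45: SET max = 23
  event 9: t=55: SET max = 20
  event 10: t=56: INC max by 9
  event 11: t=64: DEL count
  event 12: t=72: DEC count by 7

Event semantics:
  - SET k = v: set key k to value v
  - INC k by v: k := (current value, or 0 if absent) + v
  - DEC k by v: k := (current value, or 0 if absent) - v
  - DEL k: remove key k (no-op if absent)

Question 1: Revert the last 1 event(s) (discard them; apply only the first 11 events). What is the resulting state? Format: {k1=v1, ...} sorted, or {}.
Keep first 11 events (discard last 1):
  after event 1 (t=3: INC total by 3): {total=3}
  after event 2 (t=12: DEL max): {total=3}
  after event 3 (t=17: SET max = 4): {max=4, total=3}
  after event 4 (t=24: DEL count): {max=4, total=3}
  after event 5 (t=31: INC total by 9): {max=4, total=12}
  after event 6 (t=32: DEC total by 12): {max=4, total=0}
  after event 7 (t=42: DEL max): {total=0}
  after event 8 (t=45: SET max = 23): {max=23, total=0}
  after event 9 (t=55: SET max = 20): {max=20, total=0}
  after event 10 (t=56: INC max by 9): {max=29, total=0}
  after event 11 (t=64: DEL count): {max=29, total=0}

Answer: {max=29, total=0}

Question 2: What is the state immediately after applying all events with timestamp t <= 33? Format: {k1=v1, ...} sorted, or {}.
Answer: {max=4, total=0}

Derivation:
Apply events with t <= 33 (6 events):
  after event 1 (t=3: INC total by 3): {total=3}
  after event 2 (t=12: DEL max): {total=3}
  after event 3 (t=17: SET max = 4): {max=4, total=3}
  after event 4 (t=24: DEL count): {max=4, total=3}
  after event 5 (t=31: INC total by 9): {max=4, total=12}
  after event 6 (t=32: DEC total by 12): {max=4, total=0}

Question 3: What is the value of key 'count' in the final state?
Track key 'count' through all 12 events:
  event 1 (t=3: INC total by 3): count unchanged
  event 2 (t=12: DEL max): count unchanged
  event 3 (t=17: SET max = 4): count unchanged
  event 4 (t=24: DEL count): count (absent) -> (absent)
  event 5 (t=31: INC total by 9): count unchanged
  event 6 (t=32: DEC total by 12): count unchanged
  event 7 (t=42: DEL max): count unchanged
  event 8 (t=45: SET max = 23): count unchanged
  event 9 (t=55: SET max = 20): count unchanged
  event 10 (t=56: INC max by 9): count unchanged
  event 11 (t=64: DEL count): count (absent) -> (absent)
  event 12 (t=72: DEC count by 7): count (absent) -> -7
Final: count = -7

Answer: -7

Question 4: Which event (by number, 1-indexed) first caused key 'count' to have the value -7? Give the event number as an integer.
Answer: 12

Derivation:
Looking for first event where count becomes -7:
  event 12: count (absent) -> -7  <-- first match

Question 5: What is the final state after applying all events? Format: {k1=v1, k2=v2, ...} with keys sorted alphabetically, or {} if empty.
  after event 1 (t=3: INC total by 3): {total=3}
  after event 2 (t=12: DEL max): {total=3}
  after event 3 (t=17: SET max = 4): {max=4, total=3}
  after event 4 (t=24: DEL count): {max=4, total=3}
  after event 5 (t=31: INC total by 9): {max=4, total=12}
  after event 6 (t=32: DEC total by 12): {max=4, total=0}
  after event 7 (t=42: DEL max): {total=0}
  after event 8 (t=45: SET max = 23): {max=23, total=0}
  after event 9 (t=55: SET max = 20): {max=20, total=0}
  after event 10 (t=56: INC max by 9): {max=29, total=0}
  after event 11 (t=64: DEL count): {max=29, total=0}
  after event 12 (t=72: DEC count by 7): {count=-7, max=29, total=0}

Answer: {count=-7, max=29, total=0}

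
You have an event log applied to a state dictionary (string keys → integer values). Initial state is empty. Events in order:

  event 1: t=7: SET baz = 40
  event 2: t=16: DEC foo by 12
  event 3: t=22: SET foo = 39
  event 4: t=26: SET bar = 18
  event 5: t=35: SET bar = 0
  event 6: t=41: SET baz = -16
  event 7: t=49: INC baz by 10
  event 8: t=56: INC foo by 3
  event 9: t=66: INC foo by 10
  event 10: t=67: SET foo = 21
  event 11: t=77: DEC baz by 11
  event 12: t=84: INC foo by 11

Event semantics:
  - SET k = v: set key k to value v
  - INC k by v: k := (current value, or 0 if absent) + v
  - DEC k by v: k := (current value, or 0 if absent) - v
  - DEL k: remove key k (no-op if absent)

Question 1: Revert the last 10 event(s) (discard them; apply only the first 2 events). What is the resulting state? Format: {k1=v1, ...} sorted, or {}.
Answer: {baz=40, foo=-12}

Derivation:
Keep first 2 events (discard last 10):
  after event 1 (t=7: SET baz = 40): {baz=40}
  after event 2 (t=16: DEC foo by 12): {baz=40, foo=-12}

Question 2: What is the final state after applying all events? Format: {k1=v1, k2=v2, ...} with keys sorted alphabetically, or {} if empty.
Answer: {bar=0, baz=-17, foo=32}

Derivation:
  after event 1 (t=7: SET baz = 40): {baz=40}
  after event 2 (t=16: DEC foo by 12): {baz=40, foo=-12}
  after event 3 (t=22: SET foo = 39): {baz=40, foo=39}
  after event 4 (t=26: SET bar = 18): {bar=18, baz=40, foo=39}
  after event 5 (t=35: SET bar = 0): {bar=0, baz=40, foo=39}
  after event 6 (t=41: SET baz = -16): {bar=0, baz=-16, foo=39}
  after event 7 (t=49: INC baz by 10): {bar=0, baz=-6, foo=39}
  after event 8 (t=56: INC foo by 3): {bar=0, baz=-6, foo=42}
  after event 9 (t=66: INC foo by 10): {bar=0, baz=-6, foo=52}
  after event 10 (t=67: SET foo = 21): {bar=0, baz=-6, foo=21}
  after event 11 (t=77: DEC baz by 11): {bar=0, baz=-17, foo=21}
  after event 12 (t=84: INC foo by 11): {bar=0, baz=-17, foo=32}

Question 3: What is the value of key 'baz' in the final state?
Track key 'baz' through all 12 events:
  event 1 (t=7: SET baz = 40): baz (absent) -> 40
  event 2 (t=16: DEC foo by 12): baz unchanged
  event 3 (t=22: SET foo = 39): baz unchanged
  event 4 (t=26: SET bar = 18): baz unchanged
  event 5 (t=35: SET bar = 0): baz unchanged
  event 6 (t=41: SET baz = -16): baz 40 -> -16
  event 7 (t=49: INC baz by 10): baz -16 -> -6
  event 8 (t=56: INC foo by 3): baz unchanged
  event 9 (t=66: INC foo by 10): baz unchanged
  event 10 (t=67: SET foo = 21): baz unchanged
  event 11 (t=77: DEC baz by 11): baz -6 -> -17
  event 12 (t=84: INC foo by 11): baz unchanged
Final: baz = -17

Answer: -17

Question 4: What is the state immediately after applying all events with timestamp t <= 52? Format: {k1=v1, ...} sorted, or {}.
Answer: {bar=0, baz=-6, foo=39}

Derivation:
Apply events with t <= 52 (7 events):
  after event 1 (t=7: SET baz = 40): {baz=40}
  after event 2 (t=16: DEC foo by 12): {baz=40, foo=-12}
  after event 3 (t=22: SET foo = 39): {baz=40, foo=39}
  after event 4 (t=26: SET bar = 18): {bar=18, baz=40, foo=39}
  after event 5 (t=35: SET bar = 0): {bar=0, baz=40, foo=39}
  after event 6 (t=41: SET baz = -16): {bar=0, baz=-16, foo=39}
  after event 7 (t=49: INC baz by 10): {bar=0, baz=-6, foo=39}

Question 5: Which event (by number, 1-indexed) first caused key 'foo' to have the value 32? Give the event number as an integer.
Answer: 12

Derivation:
Looking for first event where foo becomes 32:
  event 2: foo = -12
  event 3: foo = 39
  event 4: foo = 39
  event 5: foo = 39
  event 6: foo = 39
  event 7: foo = 39
  event 8: foo = 42
  event 9: foo = 52
  event 10: foo = 21
  event 11: foo = 21
  event 12: foo 21 -> 32  <-- first match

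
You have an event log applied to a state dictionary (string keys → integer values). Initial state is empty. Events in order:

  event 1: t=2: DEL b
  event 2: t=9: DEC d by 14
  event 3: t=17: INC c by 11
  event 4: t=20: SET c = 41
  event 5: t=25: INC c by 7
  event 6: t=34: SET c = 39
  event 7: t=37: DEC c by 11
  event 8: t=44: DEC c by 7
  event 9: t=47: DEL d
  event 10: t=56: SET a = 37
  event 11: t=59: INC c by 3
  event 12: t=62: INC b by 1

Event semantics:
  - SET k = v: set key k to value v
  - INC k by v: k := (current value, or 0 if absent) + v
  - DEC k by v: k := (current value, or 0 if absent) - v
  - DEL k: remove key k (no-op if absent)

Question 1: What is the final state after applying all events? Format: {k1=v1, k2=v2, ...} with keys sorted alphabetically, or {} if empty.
Answer: {a=37, b=1, c=24}

Derivation:
  after event 1 (t=2: DEL b): {}
  after event 2 (t=9: DEC d by 14): {d=-14}
  after event 3 (t=17: INC c by 11): {c=11, d=-14}
  after event 4 (t=20: SET c = 41): {c=41, d=-14}
  after event 5 (t=25: INC c by 7): {c=48, d=-14}
  after event 6 (t=34: SET c = 39): {c=39, d=-14}
  after event 7 (t=37: DEC c by 11): {c=28, d=-14}
  after event 8 (t=44: DEC c by 7): {c=21, d=-14}
  after event 9 (t=47: DEL d): {c=21}
  after event 10 (t=56: SET a = 37): {a=37, c=21}
  after event 11 (t=59: INC c by 3): {a=37, c=24}
  after event 12 (t=62: INC b by 1): {a=37, b=1, c=24}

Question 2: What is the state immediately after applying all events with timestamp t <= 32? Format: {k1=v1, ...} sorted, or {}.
Apply events with t <= 32 (5 events):
  after event 1 (t=2: DEL b): {}
  after event 2 (t=9: DEC d by 14): {d=-14}
  after event 3 (t=17: INC c by 11): {c=11, d=-14}
  after event 4 (t=20: SET c = 41): {c=41, d=-14}
  after event 5 (t=25: INC c by 7): {c=48, d=-14}

Answer: {c=48, d=-14}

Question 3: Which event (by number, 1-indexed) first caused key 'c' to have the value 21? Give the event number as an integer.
Looking for first event where c becomes 21:
  event 3: c = 11
  event 4: c = 41
  event 5: c = 48
  event 6: c = 39
  event 7: c = 28
  event 8: c 28 -> 21  <-- first match

Answer: 8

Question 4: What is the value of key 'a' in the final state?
Track key 'a' through all 12 events:
  event 1 (t=2: DEL b): a unchanged
  event 2 (t=9: DEC d by 14): a unchanged
  event 3 (t=17: INC c by 11): a unchanged
  event 4 (t=20: SET c = 41): a unchanged
  event 5 (t=25: INC c by 7): a unchanged
  event 6 (t=34: SET c = 39): a unchanged
  event 7 (t=37: DEC c by 11): a unchanged
  event 8 (t=44: DEC c by 7): a unchanged
  event 9 (t=47: DEL d): a unchanged
  event 10 (t=56: SET a = 37): a (absent) -> 37
  event 11 (t=59: INC c by 3): a unchanged
  event 12 (t=62: INC b by 1): a unchanged
Final: a = 37

Answer: 37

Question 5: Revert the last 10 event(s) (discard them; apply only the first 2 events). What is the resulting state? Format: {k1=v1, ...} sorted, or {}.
Keep first 2 events (discard last 10):
  after event 1 (t=2: DEL b): {}
  after event 2 (t=9: DEC d by 14): {d=-14}

Answer: {d=-14}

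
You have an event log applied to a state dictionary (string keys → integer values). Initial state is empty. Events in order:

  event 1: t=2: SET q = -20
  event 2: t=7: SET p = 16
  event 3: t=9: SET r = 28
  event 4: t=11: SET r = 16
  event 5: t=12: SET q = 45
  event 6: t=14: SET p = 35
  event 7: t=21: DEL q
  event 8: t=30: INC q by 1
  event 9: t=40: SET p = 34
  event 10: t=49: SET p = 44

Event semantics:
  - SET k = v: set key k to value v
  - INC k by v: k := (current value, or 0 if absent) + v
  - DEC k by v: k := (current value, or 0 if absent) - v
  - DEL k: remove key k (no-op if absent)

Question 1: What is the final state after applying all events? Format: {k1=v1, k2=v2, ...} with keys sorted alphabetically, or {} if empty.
  after event 1 (t=2: SET q = -20): {q=-20}
  after event 2 (t=7: SET p = 16): {p=16, q=-20}
  after event 3 (t=9: SET r = 28): {p=16, q=-20, r=28}
  after event 4 (t=11: SET r = 16): {p=16, q=-20, r=16}
  after event 5 (t=12: SET q = 45): {p=16, q=45, r=16}
  after event 6 (t=14: SET p = 35): {p=35, q=45, r=16}
  after event 7 (t=21: DEL q): {p=35, r=16}
  after event 8 (t=30: INC q by 1): {p=35, q=1, r=16}
  after event 9 (t=40: SET p = 34): {p=34, q=1, r=16}
  after event 10 (t=49: SET p = 44): {p=44, q=1, r=16}

Answer: {p=44, q=1, r=16}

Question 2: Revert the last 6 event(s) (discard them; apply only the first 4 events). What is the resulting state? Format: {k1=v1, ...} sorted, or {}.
Keep first 4 events (discard last 6):
  after event 1 (t=2: SET q = -20): {q=-20}
  after event 2 (t=7: SET p = 16): {p=16, q=-20}
  after event 3 (t=9: SET r = 28): {p=16, q=-20, r=28}
  after event 4 (t=11: SET r = 16): {p=16, q=-20, r=16}

Answer: {p=16, q=-20, r=16}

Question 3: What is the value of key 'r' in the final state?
Track key 'r' through all 10 events:
  event 1 (t=2: SET q = -20): r unchanged
  event 2 (t=7: SET p = 16): r unchanged
  event 3 (t=9: SET r = 28): r (absent) -> 28
  event 4 (t=11: SET r = 16): r 28 -> 16
  event 5 (t=12: SET q = 45): r unchanged
  event 6 (t=14: SET p = 35): r unchanged
  event 7 (t=21: DEL q): r unchanged
  event 8 (t=30: INC q by 1): r unchanged
  event 9 (t=40: SET p = 34): r unchanged
  event 10 (t=49: SET p = 44): r unchanged
Final: r = 16

Answer: 16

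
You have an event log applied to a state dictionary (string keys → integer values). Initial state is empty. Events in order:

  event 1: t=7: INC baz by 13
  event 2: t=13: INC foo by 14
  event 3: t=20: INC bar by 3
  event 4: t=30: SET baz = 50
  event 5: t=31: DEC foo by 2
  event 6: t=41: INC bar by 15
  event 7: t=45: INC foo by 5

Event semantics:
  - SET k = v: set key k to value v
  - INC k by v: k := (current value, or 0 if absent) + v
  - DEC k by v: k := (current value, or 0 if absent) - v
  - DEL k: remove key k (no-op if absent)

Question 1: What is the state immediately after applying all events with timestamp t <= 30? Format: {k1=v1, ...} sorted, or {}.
Answer: {bar=3, baz=50, foo=14}

Derivation:
Apply events with t <= 30 (4 events):
  after event 1 (t=7: INC baz by 13): {baz=13}
  after event 2 (t=13: INC foo by 14): {baz=13, foo=14}
  after event 3 (t=20: INC bar by 3): {bar=3, baz=13, foo=14}
  after event 4 (t=30: SET baz = 50): {bar=3, baz=50, foo=14}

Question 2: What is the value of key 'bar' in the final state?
Track key 'bar' through all 7 events:
  event 1 (t=7: INC baz by 13): bar unchanged
  event 2 (t=13: INC foo by 14): bar unchanged
  event 3 (t=20: INC bar by 3): bar (absent) -> 3
  event 4 (t=30: SET baz = 50): bar unchanged
  event 5 (t=31: DEC foo by 2): bar unchanged
  event 6 (t=41: INC bar by 15): bar 3 -> 18
  event 7 (t=45: INC foo by 5): bar unchanged
Final: bar = 18

Answer: 18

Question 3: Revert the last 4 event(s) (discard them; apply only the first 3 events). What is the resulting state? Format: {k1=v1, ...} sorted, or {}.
Keep first 3 events (discard last 4):
  after event 1 (t=7: INC baz by 13): {baz=13}
  after event 2 (t=13: INC foo by 14): {baz=13, foo=14}
  after event 3 (t=20: INC bar by 3): {bar=3, baz=13, foo=14}

Answer: {bar=3, baz=13, foo=14}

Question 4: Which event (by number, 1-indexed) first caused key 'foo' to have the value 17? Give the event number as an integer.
Looking for first event where foo becomes 17:
  event 2: foo = 14
  event 3: foo = 14
  event 4: foo = 14
  event 5: foo = 12
  event 6: foo = 12
  event 7: foo 12 -> 17  <-- first match

Answer: 7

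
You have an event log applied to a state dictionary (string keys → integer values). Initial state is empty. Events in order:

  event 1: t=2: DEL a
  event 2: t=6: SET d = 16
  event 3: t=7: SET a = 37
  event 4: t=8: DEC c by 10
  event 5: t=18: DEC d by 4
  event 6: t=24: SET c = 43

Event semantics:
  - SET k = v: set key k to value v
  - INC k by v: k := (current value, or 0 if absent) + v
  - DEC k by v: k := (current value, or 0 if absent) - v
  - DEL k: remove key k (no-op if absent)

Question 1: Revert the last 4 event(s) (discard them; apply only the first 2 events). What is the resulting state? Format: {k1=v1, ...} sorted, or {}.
Keep first 2 events (discard last 4):
  after event 1 (t=2: DEL a): {}
  after event 2 (t=6: SET d = 16): {d=16}

Answer: {d=16}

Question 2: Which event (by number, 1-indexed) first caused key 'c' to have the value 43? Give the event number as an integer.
Answer: 6

Derivation:
Looking for first event where c becomes 43:
  event 4: c = -10
  event 5: c = -10
  event 6: c -10 -> 43  <-- first match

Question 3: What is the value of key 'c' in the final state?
Answer: 43

Derivation:
Track key 'c' through all 6 events:
  event 1 (t=2: DEL a): c unchanged
  event 2 (t=6: SET d = 16): c unchanged
  event 3 (t=7: SET a = 37): c unchanged
  event 4 (t=8: DEC c by 10): c (absent) -> -10
  event 5 (t=18: DEC d by 4): c unchanged
  event 6 (t=24: SET c = 43): c -10 -> 43
Final: c = 43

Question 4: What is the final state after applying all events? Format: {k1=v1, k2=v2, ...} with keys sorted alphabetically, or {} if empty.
  after event 1 (t=2: DEL a): {}
  after event 2 (t=6: SET d = 16): {d=16}
  after event 3 (t=7: SET a = 37): {a=37, d=16}
  after event 4 (t=8: DEC c by 10): {a=37, c=-10, d=16}
  after event 5 (t=18: DEC d by 4): {a=37, c=-10, d=12}
  after event 6 (t=24: SET c = 43): {a=37, c=43, d=12}

Answer: {a=37, c=43, d=12}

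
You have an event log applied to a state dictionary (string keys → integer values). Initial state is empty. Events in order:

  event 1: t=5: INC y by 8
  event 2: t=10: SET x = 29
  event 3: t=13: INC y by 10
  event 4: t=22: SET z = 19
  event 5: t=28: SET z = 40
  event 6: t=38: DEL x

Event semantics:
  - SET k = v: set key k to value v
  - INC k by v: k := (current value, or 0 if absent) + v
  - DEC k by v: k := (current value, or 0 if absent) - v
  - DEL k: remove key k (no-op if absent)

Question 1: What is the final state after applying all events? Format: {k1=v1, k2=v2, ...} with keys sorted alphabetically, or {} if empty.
  after event 1 (t=5: INC y by 8): {y=8}
  after event 2 (t=10: SET x = 29): {x=29, y=8}
  after event 3 (t=13: INC y by 10): {x=29, y=18}
  after event 4 (t=22: SET z = 19): {x=29, y=18, z=19}
  after event 5 (t=28: SET z = 40): {x=29, y=18, z=40}
  after event 6 (t=38: DEL x): {y=18, z=40}

Answer: {y=18, z=40}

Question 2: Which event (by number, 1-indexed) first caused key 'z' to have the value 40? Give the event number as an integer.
Looking for first event where z becomes 40:
  event 4: z = 19
  event 5: z 19 -> 40  <-- first match

Answer: 5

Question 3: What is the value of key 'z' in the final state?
Track key 'z' through all 6 events:
  event 1 (t=5: INC y by 8): z unchanged
  event 2 (t=10: SET x = 29): z unchanged
  event 3 (t=13: INC y by 10): z unchanged
  event 4 (t=22: SET z = 19): z (absent) -> 19
  event 5 (t=28: SET z = 40): z 19 -> 40
  event 6 (t=38: DEL x): z unchanged
Final: z = 40

Answer: 40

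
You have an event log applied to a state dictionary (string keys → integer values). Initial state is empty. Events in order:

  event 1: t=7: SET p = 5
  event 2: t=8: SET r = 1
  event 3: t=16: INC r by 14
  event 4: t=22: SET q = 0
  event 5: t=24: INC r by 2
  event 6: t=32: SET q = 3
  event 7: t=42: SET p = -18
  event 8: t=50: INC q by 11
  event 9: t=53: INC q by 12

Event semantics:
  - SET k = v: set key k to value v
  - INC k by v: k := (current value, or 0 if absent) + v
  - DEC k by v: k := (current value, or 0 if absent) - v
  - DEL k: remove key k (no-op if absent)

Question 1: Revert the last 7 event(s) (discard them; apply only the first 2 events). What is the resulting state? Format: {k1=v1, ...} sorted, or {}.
Keep first 2 events (discard last 7):
  after event 1 (t=7: SET p = 5): {p=5}
  after event 2 (t=8: SET r = 1): {p=5, r=1}

Answer: {p=5, r=1}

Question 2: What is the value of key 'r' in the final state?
Answer: 17

Derivation:
Track key 'r' through all 9 events:
  event 1 (t=7: SET p = 5): r unchanged
  event 2 (t=8: SET r = 1): r (absent) -> 1
  event 3 (t=16: INC r by 14): r 1 -> 15
  event 4 (t=22: SET q = 0): r unchanged
  event 5 (t=24: INC r by 2): r 15 -> 17
  event 6 (t=32: SET q = 3): r unchanged
  event 7 (t=42: SET p = -18): r unchanged
  event 8 (t=50: INC q by 11): r unchanged
  event 9 (t=53: INC q by 12): r unchanged
Final: r = 17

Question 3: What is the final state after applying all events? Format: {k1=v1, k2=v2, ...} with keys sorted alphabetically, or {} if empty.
Answer: {p=-18, q=26, r=17}

Derivation:
  after event 1 (t=7: SET p = 5): {p=5}
  after event 2 (t=8: SET r = 1): {p=5, r=1}
  after event 3 (t=16: INC r by 14): {p=5, r=15}
  after event 4 (t=22: SET q = 0): {p=5, q=0, r=15}
  after event 5 (t=24: INC r by 2): {p=5, q=0, r=17}
  after event 6 (t=32: SET q = 3): {p=5, q=3, r=17}
  after event 7 (t=42: SET p = -18): {p=-18, q=3, r=17}
  after event 8 (t=50: INC q by 11): {p=-18, q=14, r=17}
  after event 9 (t=53: INC q by 12): {p=-18, q=26, r=17}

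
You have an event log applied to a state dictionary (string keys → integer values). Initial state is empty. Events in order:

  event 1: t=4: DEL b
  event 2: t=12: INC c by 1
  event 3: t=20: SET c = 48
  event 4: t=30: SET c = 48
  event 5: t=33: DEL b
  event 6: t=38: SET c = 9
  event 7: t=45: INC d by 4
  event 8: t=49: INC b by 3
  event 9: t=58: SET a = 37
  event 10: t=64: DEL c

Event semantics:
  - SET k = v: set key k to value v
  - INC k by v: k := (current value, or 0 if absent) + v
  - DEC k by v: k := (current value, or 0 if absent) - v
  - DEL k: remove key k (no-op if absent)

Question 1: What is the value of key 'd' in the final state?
Answer: 4

Derivation:
Track key 'd' through all 10 events:
  event 1 (t=4: DEL b): d unchanged
  event 2 (t=12: INC c by 1): d unchanged
  event 3 (t=20: SET c = 48): d unchanged
  event 4 (t=30: SET c = 48): d unchanged
  event 5 (t=33: DEL b): d unchanged
  event 6 (t=38: SET c = 9): d unchanged
  event 7 (t=45: INC d by 4): d (absent) -> 4
  event 8 (t=49: INC b by 3): d unchanged
  event 9 (t=58: SET a = 37): d unchanged
  event 10 (t=64: DEL c): d unchanged
Final: d = 4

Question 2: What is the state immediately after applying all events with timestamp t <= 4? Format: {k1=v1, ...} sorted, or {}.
Answer: {}

Derivation:
Apply events with t <= 4 (1 events):
  after event 1 (t=4: DEL b): {}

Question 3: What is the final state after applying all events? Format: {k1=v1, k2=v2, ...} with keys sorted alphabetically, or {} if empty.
Answer: {a=37, b=3, d=4}

Derivation:
  after event 1 (t=4: DEL b): {}
  after event 2 (t=12: INC c by 1): {c=1}
  after event 3 (t=20: SET c = 48): {c=48}
  after event 4 (t=30: SET c = 48): {c=48}
  after event 5 (t=33: DEL b): {c=48}
  after event 6 (t=38: SET c = 9): {c=9}
  after event 7 (t=45: INC d by 4): {c=9, d=4}
  after event 8 (t=49: INC b by 3): {b=3, c=9, d=4}
  after event 9 (t=58: SET a = 37): {a=37, b=3, c=9, d=4}
  after event 10 (t=64: DEL c): {a=37, b=3, d=4}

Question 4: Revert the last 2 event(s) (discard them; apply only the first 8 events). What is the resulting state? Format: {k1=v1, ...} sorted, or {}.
Keep first 8 events (discard last 2):
  after event 1 (t=4: DEL b): {}
  after event 2 (t=12: INC c by 1): {c=1}
  after event 3 (t=20: SET c = 48): {c=48}
  after event 4 (t=30: SET c = 48): {c=48}
  after event 5 (t=33: DEL b): {c=48}
  after event 6 (t=38: SET c = 9): {c=9}
  after event 7 (t=45: INC d by 4): {c=9, d=4}
  after event 8 (t=49: INC b by 3): {b=3, c=9, d=4}

Answer: {b=3, c=9, d=4}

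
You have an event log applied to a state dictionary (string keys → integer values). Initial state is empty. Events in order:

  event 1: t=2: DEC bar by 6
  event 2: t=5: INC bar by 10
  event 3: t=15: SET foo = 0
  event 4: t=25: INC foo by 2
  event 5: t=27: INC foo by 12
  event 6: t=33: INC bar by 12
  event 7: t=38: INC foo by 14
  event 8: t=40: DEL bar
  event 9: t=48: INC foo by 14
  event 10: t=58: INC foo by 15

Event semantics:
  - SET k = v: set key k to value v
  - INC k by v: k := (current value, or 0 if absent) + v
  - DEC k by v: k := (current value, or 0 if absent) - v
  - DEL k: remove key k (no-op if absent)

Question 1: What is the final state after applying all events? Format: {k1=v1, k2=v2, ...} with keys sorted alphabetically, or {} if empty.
Answer: {foo=57}

Derivation:
  after event 1 (t=2: DEC bar by 6): {bar=-6}
  after event 2 (t=5: INC bar by 10): {bar=4}
  after event 3 (t=15: SET foo = 0): {bar=4, foo=0}
  after event 4 (t=25: INC foo by 2): {bar=4, foo=2}
  after event 5 (t=27: INC foo by 12): {bar=4, foo=14}
  after event 6 (t=33: INC bar by 12): {bar=16, foo=14}
  after event 7 (t=38: INC foo by 14): {bar=16, foo=28}
  after event 8 (t=40: DEL bar): {foo=28}
  after event 9 (t=48: INC foo by 14): {foo=42}
  after event 10 (t=58: INC foo by 15): {foo=57}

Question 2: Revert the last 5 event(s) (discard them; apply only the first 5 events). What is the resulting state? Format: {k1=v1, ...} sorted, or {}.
Answer: {bar=4, foo=14}

Derivation:
Keep first 5 events (discard last 5):
  after event 1 (t=2: DEC bar by 6): {bar=-6}
  after event 2 (t=5: INC bar by 10): {bar=4}
  after event 3 (t=15: SET foo = 0): {bar=4, foo=0}
  after event 4 (t=25: INC foo by 2): {bar=4, foo=2}
  after event 5 (t=27: INC foo by 12): {bar=4, foo=14}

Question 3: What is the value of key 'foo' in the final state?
Track key 'foo' through all 10 events:
  event 1 (t=2: DEC bar by 6): foo unchanged
  event 2 (t=5: INC bar by 10): foo unchanged
  event 3 (t=15: SET foo = 0): foo (absent) -> 0
  event 4 (t=25: INC foo by 2): foo 0 -> 2
  event 5 (t=27: INC foo by 12): foo 2 -> 14
  event 6 (t=33: INC bar by 12): foo unchanged
  event 7 (t=38: INC foo by 14): foo 14 -> 28
  event 8 (t=40: DEL bar): foo unchanged
  event 9 (t=48: INC foo by 14): foo 28 -> 42
  event 10 (t=58: INC foo by 15): foo 42 -> 57
Final: foo = 57

Answer: 57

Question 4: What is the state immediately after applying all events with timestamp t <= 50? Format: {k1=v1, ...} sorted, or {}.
Apply events with t <= 50 (9 events):
  after event 1 (t=2: DEC bar by 6): {bar=-6}
  after event 2 (t=5: INC bar by 10): {bar=4}
  after event 3 (t=15: SET foo = 0): {bar=4, foo=0}
  after event 4 (t=25: INC foo by 2): {bar=4, foo=2}
  after event 5 (t=27: INC foo by 12): {bar=4, foo=14}
  after event 6 (t=33: INC bar by 12): {bar=16, foo=14}
  after event 7 (t=38: INC foo by 14): {bar=16, foo=28}
  after event 8 (t=40: DEL bar): {foo=28}
  after event 9 (t=48: INC foo by 14): {foo=42}

Answer: {foo=42}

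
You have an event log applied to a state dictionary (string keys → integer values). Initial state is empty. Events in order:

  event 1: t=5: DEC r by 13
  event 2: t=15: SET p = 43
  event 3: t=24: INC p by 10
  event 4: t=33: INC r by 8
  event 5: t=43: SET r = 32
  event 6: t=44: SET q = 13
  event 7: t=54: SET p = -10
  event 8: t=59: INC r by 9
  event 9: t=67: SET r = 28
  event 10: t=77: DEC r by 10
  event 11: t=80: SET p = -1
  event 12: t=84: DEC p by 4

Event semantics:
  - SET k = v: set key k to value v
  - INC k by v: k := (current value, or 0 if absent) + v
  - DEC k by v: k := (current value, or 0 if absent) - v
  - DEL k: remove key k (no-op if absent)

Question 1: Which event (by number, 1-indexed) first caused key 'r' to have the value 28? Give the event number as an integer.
Answer: 9

Derivation:
Looking for first event where r becomes 28:
  event 1: r = -13
  event 2: r = -13
  event 3: r = -13
  event 4: r = -5
  event 5: r = 32
  event 6: r = 32
  event 7: r = 32
  event 8: r = 41
  event 9: r 41 -> 28  <-- first match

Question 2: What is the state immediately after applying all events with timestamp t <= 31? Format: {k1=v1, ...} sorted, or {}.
Apply events with t <= 31 (3 events):
  after event 1 (t=5: DEC r by 13): {r=-13}
  after event 2 (t=15: SET p = 43): {p=43, r=-13}
  after event 3 (t=24: INC p by 10): {p=53, r=-13}

Answer: {p=53, r=-13}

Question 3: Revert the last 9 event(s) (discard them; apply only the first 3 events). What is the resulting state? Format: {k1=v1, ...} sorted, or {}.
Keep first 3 events (discard last 9):
  after event 1 (t=5: DEC r by 13): {r=-13}
  after event 2 (t=15: SET p = 43): {p=43, r=-13}
  after event 3 (t=24: INC p by 10): {p=53, r=-13}

Answer: {p=53, r=-13}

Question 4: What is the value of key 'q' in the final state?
Answer: 13

Derivation:
Track key 'q' through all 12 events:
  event 1 (t=5: DEC r by 13): q unchanged
  event 2 (t=15: SET p = 43): q unchanged
  event 3 (t=24: INC p by 10): q unchanged
  event 4 (t=33: INC r by 8): q unchanged
  event 5 (t=43: SET r = 32): q unchanged
  event 6 (t=44: SET q = 13): q (absent) -> 13
  event 7 (t=54: SET p = -10): q unchanged
  event 8 (t=59: INC r by 9): q unchanged
  event 9 (t=67: SET r = 28): q unchanged
  event 10 (t=77: DEC r by 10): q unchanged
  event 11 (t=80: SET p = -1): q unchanged
  event 12 (t=84: DEC p by 4): q unchanged
Final: q = 13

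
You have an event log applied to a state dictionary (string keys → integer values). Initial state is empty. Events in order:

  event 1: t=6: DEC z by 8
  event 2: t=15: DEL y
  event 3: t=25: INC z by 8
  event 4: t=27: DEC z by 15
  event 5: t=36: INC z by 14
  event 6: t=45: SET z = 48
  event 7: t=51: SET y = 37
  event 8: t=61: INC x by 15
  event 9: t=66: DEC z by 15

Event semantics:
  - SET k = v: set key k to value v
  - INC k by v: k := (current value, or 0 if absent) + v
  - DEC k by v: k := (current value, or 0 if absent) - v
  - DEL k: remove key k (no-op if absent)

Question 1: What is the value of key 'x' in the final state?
Track key 'x' through all 9 events:
  event 1 (t=6: DEC z by 8): x unchanged
  event 2 (t=15: DEL y): x unchanged
  event 3 (t=25: INC z by 8): x unchanged
  event 4 (t=27: DEC z by 15): x unchanged
  event 5 (t=36: INC z by 14): x unchanged
  event 6 (t=45: SET z = 48): x unchanged
  event 7 (t=51: SET y = 37): x unchanged
  event 8 (t=61: INC x by 15): x (absent) -> 15
  event 9 (t=66: DEC z by 15): x unchanged
Final: x = 15

Answer: 15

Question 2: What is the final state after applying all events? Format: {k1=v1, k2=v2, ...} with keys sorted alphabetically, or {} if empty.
  after event 1 (t=6: DEC z by 8): {z=-8}
  after event 2 (t=15: DEL y): {z=-8}
  after event 3 (t=25: INC z by 8): {z=0}
  after event 4 (t=27: DEC z by 15): {z=-15}
  after event 5 (t=36: INC z by 14): {z=-1}
  after event 6 (t=45: SET z = 48): {z=48}
  after event 7 (t=51: SET y = 37): {y=37, z=48}
  after event 8 (t=61: INC x by 15): {x=15, y=37, z=48}
  after event 9 (t=66: DEC z by 15): {x=15, y=37, z=33}

Answer: {x=15, y=37, z=33}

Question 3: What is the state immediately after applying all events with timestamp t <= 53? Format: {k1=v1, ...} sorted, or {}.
Apply events with t <= 53 (7 events):
  after event 1 (t=6: DEC z by 8): {z=-8}
  after event 2 (t=15: DEL y): {z=-8}
  after event 3 (t=25: INC z by 8): {z=0}
  after event 4 (t=27: DEC z by 15): {z=-15}
  after event 5 (t=36: INC z by 14): {z=-1}
  after event 6 (t=45: SET z = 48): {z=48}
  after event 7 (t=51: SET y = 37): {y=37, z=48}

Answer: {y=37, z=48}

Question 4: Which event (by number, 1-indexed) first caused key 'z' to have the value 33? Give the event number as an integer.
Looking for first event where z becomes 33:
  event 1: z = -8
  event 2: z = -8
  event 3: z = 0
  event 4: z = -15
  event 5: z = -1
  event 6: z = 48
  event 7: z = 48
  event 8: z = 48
  event 9: z 48 -> 33  <-- first match

Answer: 9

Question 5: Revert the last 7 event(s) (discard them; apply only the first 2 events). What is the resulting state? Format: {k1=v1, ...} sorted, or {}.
Answer: {z=-8}

Derivation:
Keep first 2 events (discard last 7):
  after event 1 (t=6: DEC z by 8): {z=-8}
  after event 2 (t=15: DEL y): {z=-8}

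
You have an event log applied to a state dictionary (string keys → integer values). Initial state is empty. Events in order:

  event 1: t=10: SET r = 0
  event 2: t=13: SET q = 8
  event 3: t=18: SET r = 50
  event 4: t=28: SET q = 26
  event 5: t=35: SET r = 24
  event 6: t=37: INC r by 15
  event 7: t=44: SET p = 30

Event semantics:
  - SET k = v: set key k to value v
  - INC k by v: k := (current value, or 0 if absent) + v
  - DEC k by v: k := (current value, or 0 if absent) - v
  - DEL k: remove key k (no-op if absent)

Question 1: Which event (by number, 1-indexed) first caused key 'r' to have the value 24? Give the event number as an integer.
Looking for first event where r becomes 24:
  event 1: r = 0
  event 2: r = 0
  event 3: r = 50
  event 4: r = 50
  event 5: r 50 -> 24  <-- first match

Answer: 5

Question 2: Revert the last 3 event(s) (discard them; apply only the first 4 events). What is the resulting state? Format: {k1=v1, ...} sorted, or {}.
Answer: {q=26, r=50}

Derivation:
Keep first 4 events (discard last 3):
  after event 1 (t=10: SET r = 0): {r=0}
  after event 2 (t=13: SET q = 8): {q=8, r=0}
  after event 3 (t=18: SET r = 50): {q=8, r=50}
  after event 4 (t=28: SET q = 26): {q=26, r=50}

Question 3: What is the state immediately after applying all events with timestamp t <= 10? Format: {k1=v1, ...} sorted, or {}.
Answer: {r=0}

Derivation:
Apply events with t <= 10 (1 events):
  after event 1 (t=10: SET r = 0): {r=0}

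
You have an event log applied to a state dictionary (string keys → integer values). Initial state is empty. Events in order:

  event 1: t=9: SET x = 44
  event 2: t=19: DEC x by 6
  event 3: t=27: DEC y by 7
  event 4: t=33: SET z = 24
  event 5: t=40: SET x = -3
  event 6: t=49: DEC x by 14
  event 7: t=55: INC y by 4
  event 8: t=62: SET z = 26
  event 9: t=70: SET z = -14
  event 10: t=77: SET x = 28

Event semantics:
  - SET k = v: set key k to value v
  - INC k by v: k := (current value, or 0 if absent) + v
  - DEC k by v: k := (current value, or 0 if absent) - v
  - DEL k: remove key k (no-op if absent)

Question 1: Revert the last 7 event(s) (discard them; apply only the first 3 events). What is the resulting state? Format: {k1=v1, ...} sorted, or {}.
Keep first 3 events (discard last 7):
  after event 1 (t=9: SET x = 44): {x=44}
  after event 2 (t=19: DEC x by 6): {x=38}
  after event 3 (t=27: DEC y by 7): {x=38, y=-7}

Answer: {x=38, y=-7}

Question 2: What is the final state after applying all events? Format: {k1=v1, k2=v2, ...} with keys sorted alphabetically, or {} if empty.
Answer: {x=28, y=-3, z=-14}

Derivation:
  after event 1 (t=9: SET x = 44): {x=44}
  after event 2 (t=19: DEC x by 6): {x=38}
  after event 3 (t=27: DEC y by 7): {x=38, y=-7}
  after event 4 (t=33: SET z = 24): {x=38, y=-7, z=24}
  after event 5 (t=40: SET x = -3): {x=-3, y=-7, z=24}
  after event 6 (t=49: DEC x by 14): {x=-17, y=-7, z=24}
  after event 7 (t=55: INC y by 4): {x=-17, y=-3, z=24}
  after event 8 (t=62: SET z = 26): {x=-17, y=-3, z=26}
  after event 9 (t=70: SET z = -14): {x=-17, y=-3, z=-14}
  after event 10 (t=77: SET x = 28): {x=28, y=-3, z=-14}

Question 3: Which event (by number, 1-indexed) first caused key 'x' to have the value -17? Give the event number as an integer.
Looking for first event where x becomes -17:
  event 1: x = 44
  event 2: x = 38
  event 3: x = 38
  event 4: x = 38
  event 5: x = -3
  event 6: x -3 -> -17  <-- first match

Answer: 6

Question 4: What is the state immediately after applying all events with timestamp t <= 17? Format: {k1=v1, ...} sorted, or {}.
Apply events with t <= 17 (1 events):
  after event 1 (t=9: SET x = 44): {x=44}

Answer: {x=44}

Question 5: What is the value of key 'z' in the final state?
Track key 'z' through all 10 events:
  event 1 (t=9: SET x = 44): z unchanged
  event 2 (t=19: DEC x by 6): z unchanged
  event 3 (t=27: DEC y by 7): z unchanged
  event 4 (t=33: SET z = 24): z (absent) -> 24
  event 5 (t=40: SET x = -3): z unchanged
  event 6 (t=49: DEC x by 14): z unchanged
  event 7 (t=55: INC y by 4): z unchanged
  event 8 (t=62: SET z = 26): z 24 -> 26
  event 9 (t=70: SET z = -14): z 26 -> -14
  event 10 (t=77: SET x = 28): z unchanged
Final: z = -14

Answer: -14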